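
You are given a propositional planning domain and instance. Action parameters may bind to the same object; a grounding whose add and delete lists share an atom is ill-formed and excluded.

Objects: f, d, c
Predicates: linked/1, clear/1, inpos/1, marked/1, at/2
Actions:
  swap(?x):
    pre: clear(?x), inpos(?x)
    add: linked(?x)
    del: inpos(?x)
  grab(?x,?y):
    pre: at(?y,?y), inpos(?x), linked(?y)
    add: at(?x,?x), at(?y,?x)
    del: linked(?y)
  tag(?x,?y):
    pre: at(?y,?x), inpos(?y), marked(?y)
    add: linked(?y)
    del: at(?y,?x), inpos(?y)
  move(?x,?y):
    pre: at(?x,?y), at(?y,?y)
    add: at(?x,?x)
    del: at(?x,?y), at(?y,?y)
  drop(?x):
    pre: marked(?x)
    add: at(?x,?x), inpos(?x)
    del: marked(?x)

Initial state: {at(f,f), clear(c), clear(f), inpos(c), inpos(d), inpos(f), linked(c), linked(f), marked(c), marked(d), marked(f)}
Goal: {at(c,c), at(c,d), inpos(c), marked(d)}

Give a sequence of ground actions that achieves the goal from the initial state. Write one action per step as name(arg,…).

grab(c,f); grab(d,c)

1. grab(c,f)  →  {at(c,c), at(f,c), at(f,f), clear(c), clear(f), inpos(c), inpos(d), inpos(f), linked(c), marked(c), marked(d), marked(f)}
2. grab(d,c)  →  {at(c,c), at(c,d), at(d,d), at(f,c), at(f,f), clear(c), clear(f), inpos(c), inpos(d), inpos(f), marked(c), marked(d), marked(f)}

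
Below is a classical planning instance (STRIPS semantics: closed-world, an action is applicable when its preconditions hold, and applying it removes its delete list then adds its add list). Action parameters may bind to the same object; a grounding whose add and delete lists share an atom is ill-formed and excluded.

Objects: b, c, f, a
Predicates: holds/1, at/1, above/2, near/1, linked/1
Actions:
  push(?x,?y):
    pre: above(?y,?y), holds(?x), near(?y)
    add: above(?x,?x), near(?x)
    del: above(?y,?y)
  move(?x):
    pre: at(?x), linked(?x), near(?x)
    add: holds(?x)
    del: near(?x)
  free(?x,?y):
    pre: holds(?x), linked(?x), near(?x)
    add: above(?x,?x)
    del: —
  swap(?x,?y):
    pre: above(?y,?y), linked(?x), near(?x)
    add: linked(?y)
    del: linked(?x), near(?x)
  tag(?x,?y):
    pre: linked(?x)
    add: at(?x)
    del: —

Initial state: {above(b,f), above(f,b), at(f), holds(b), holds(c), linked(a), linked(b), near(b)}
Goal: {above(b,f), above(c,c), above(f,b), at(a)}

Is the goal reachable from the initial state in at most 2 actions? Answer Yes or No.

No

1. free(b,b)  →  {above(b,b), above(b,f), above(f,b), at(f), holds(b), holds(c), linked(a), linked(b), near(b)}
2. push(c,b)  →  {above(b,f), above(c,c), above(f,b), at(f), holds(b), holds(c), linked(a), linked(b), near(b), near(c)}
3. tag(a,b)  →  {above(b,f), above(c,c), above(f,b), at(a), at(f), holds(b), holds(c), linked(a), linked(b), near(b), near(c)}
optimal plan length = 3; 3 > 2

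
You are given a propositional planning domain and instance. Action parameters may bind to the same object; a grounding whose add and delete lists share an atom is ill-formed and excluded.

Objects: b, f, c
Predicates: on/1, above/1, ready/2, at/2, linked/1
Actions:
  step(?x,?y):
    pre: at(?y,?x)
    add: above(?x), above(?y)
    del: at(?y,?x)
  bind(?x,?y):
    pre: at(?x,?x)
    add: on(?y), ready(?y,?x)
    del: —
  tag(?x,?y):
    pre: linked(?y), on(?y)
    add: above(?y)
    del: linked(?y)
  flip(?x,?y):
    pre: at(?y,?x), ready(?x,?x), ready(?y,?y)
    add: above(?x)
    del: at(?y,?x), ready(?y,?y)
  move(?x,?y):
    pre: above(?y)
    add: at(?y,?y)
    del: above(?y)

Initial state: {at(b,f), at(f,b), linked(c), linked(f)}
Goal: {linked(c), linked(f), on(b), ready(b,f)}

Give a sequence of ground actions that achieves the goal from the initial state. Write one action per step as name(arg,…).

step(b,f); move(b,f); bind(f,b)

1. step(b,f)  →  {above(b), above(f), at(b,f), linked(c), linked(f)}
2. move(b,f)  →  {above(b), at(b,f), at(f,f), linked(c), linked(f)}
3. bind(f,b)  →  {above(b), at(b,f), at(f,f), linked(c), linked(f), on(b), ready(b,f)}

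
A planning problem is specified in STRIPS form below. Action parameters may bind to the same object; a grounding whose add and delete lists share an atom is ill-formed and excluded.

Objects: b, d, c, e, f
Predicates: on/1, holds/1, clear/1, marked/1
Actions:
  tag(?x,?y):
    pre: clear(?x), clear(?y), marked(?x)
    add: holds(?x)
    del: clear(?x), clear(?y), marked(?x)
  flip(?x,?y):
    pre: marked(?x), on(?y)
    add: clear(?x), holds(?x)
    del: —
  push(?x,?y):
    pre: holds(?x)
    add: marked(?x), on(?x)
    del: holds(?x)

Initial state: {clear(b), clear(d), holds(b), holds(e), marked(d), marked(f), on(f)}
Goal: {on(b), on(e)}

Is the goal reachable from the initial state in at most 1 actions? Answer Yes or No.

No

1. push(b,b)  →  {clear(b), clear(d), holds(e), marked(b), marked(d), marked(f), on(b), on(f)}
2. push(e,b)  →  {clear(b), clear(d), marked(b), marked(d), marked(e), marked(f), on(b), on(e), on(f)}
optimal plan length = 2; 2 > 1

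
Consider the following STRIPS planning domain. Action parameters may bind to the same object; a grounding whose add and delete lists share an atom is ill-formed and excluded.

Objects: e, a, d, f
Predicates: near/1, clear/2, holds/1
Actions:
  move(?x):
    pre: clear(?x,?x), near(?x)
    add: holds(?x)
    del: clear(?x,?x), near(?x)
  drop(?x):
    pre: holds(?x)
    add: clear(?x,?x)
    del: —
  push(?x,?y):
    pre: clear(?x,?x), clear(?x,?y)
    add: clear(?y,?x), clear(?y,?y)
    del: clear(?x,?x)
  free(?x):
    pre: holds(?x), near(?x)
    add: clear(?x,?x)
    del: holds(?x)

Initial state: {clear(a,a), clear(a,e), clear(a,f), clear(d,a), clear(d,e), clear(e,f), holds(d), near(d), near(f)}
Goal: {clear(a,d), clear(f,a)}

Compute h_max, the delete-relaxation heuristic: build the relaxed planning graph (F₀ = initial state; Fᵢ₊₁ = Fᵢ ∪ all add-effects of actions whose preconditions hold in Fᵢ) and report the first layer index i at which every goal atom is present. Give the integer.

F0 = init (9 atoms)
F1 = F0 ∪ {clear(d,d), clear(e,a), clear(e,e), clear(f,a), clear(f,f)}  (14 atoms)
F2 = F1 ∪ {clear(a,d), clear(e,d), clear(f,e), holds(f)}  (18 atoms)
goal ⊆ F2  ⇒  h_max = 2

2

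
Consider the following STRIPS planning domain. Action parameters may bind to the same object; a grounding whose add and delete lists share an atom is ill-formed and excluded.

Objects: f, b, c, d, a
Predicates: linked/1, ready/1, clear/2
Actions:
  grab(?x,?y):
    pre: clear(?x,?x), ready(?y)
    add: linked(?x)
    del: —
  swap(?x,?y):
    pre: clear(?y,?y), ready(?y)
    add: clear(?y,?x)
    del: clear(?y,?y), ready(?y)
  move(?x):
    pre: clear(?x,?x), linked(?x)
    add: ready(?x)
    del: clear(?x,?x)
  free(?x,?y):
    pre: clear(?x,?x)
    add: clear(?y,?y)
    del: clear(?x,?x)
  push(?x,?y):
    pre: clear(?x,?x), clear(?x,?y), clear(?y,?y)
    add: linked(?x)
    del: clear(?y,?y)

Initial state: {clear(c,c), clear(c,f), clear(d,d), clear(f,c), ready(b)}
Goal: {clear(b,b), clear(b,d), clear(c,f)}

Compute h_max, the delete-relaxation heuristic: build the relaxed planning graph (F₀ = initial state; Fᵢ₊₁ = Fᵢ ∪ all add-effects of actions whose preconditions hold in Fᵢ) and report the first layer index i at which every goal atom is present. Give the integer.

2

F0 = init (5 atoms)
F1 = F0 ∪ {clear(a,a), clear(b,b), clear(f,f), linked(c), linked(d)}  (10 atoms)
F2 = F1 ∪ {clear(b,a), clear(b,c), clear(b,d), clear(b,f), linked(a), linked(b), linked(f), ready(c), ready(d)}  (19 atoms)
goal ⊆ F2  ⇒  h_max = 2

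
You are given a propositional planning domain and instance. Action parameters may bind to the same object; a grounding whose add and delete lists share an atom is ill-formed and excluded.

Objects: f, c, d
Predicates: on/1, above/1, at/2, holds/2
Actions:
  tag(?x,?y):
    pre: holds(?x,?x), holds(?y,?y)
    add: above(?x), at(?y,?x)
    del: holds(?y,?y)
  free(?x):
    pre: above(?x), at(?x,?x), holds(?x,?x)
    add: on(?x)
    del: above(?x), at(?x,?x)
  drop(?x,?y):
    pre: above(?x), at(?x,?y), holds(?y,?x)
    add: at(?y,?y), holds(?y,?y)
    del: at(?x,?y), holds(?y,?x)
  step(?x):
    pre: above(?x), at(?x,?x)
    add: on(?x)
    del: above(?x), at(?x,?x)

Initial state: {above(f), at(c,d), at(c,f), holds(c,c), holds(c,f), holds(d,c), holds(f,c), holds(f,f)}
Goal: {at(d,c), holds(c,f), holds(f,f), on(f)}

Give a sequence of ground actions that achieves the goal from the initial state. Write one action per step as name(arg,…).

tag(c,f); drop(c,f); free(f); drop(c,d); tag(c,d)

1. tag(c,f)  →  {above(c), above(f), at(c,d), at(c,f), at(f,c), holds(c,c), holds(c,f), holds(d,c), holds(f,c)}
2. drop(c,f)  →  {above(c), above(f), at(c,d), at(f,c), at(f,f), holds(c,c), holds(c,f), holds(d,c), holds(f,f)}
3. free(f)  →  {above(c), at(c,d), at(f,c), holds(c,c), holds(c,f), holds(d,c), holds(f,f), on(f)}
4. drop(c,d)  →  {above(c), at(d,d), at(f,c), holds(c,c), holds(c,f), holds(d,d), holds(f,f), on(f)}
5. tag(c,d)  →  {above(c), at(d,c), at(d,d), at(f,c), holds(c,c), holds(c,f), holds(f,f), on(f)}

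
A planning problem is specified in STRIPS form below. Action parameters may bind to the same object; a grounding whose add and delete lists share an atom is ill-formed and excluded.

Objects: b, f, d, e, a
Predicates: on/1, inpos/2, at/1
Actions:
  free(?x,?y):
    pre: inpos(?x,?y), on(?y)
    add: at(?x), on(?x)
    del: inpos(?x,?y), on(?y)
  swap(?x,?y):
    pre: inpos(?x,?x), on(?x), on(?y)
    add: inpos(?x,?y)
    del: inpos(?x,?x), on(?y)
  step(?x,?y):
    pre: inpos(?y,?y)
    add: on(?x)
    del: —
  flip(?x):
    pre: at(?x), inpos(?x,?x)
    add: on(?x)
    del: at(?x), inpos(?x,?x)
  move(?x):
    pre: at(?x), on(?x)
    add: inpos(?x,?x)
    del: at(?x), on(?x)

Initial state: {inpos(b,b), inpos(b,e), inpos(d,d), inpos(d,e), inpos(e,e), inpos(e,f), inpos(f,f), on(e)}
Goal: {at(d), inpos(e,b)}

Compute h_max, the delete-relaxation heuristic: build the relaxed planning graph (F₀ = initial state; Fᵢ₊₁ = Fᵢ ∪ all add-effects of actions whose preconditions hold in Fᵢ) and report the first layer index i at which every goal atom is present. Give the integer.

F0 = init (8 atoms)
F1 = F0 ∪ {at(b), at(d), on(a), on(b), on(d), on(f)}  (14 atoms)
F2 = F1 ∪ {at(e), inpos(b,a), inpos(b,d), inpos(b,f), inpos(d,a), inpos(d,b), inpos(d,f), inpos(e,a), inpos(e,b), inpos(e,d), inpos(f,a), inpos(f,b), inpos(f,d), inpos(f,e)}  (28 atoms)
goal ⊆ F2  ⇒  h_max = 2

2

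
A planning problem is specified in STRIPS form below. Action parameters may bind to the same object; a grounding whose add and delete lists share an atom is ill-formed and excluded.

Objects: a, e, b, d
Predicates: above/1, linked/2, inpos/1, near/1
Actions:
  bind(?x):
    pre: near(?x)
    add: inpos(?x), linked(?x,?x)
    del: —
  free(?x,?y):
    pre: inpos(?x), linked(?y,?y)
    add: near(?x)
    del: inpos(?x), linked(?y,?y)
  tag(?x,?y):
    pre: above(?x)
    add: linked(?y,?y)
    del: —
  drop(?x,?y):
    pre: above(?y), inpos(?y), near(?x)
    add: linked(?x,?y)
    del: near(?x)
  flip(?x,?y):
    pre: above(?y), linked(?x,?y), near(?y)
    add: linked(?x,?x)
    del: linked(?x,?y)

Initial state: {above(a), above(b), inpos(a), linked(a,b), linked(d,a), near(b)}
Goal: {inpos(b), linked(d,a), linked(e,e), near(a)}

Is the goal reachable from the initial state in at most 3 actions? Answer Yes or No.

Yes

1. bind(b)  →  {above(a), above(b), inpos(a), inpos(b), linked(a,b), linked(b,b), linked(d,a), near(b)}
2. free(a,b)  →  {above(a), above(b), inpos(b), linked(a,b), linked(d,a), near(a), near(b)}
3. tag(a,e)  →  {above(a), above(b), inpos(b), linked(a,b), linked(d,a), linked(e,e), near(a), near(b)}
optimal plan length = 3; 3 ≤ 3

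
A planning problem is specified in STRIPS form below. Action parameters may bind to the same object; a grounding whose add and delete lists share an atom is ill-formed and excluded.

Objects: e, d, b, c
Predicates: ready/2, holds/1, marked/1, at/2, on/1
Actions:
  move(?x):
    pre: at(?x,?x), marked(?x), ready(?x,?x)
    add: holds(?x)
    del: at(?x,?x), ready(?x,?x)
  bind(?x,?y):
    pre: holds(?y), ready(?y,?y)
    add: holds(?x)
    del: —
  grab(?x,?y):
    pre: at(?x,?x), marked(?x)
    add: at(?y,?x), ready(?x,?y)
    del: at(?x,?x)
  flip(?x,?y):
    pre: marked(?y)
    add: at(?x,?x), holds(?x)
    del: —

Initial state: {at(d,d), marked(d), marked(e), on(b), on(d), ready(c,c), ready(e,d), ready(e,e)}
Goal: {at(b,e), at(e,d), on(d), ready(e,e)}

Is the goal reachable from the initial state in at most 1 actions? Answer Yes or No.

1. grab(d,e)  →  {at(e,d), marked(d), marked(e), on(b), on(d), ready(c,c), ready(d,e), ready(e,d), ready(e,e)}
2. flip(e,e)  →  {at(e,d), at(e,e), holds(e), marked(d), marked(e), on(b), on(d), ready(c,c), ready(d,e), ready(e,d), ready(e,e)}
3. grab(e,b)  →  {at(b,e), at(e,d), holds(e), marked(d), marked(e), on(b), on(d), ready(c,c), ready(d,e), ready(e,b), ready(e,d), ready(e,e)}
optimal plan length = 3; 3 > 1

No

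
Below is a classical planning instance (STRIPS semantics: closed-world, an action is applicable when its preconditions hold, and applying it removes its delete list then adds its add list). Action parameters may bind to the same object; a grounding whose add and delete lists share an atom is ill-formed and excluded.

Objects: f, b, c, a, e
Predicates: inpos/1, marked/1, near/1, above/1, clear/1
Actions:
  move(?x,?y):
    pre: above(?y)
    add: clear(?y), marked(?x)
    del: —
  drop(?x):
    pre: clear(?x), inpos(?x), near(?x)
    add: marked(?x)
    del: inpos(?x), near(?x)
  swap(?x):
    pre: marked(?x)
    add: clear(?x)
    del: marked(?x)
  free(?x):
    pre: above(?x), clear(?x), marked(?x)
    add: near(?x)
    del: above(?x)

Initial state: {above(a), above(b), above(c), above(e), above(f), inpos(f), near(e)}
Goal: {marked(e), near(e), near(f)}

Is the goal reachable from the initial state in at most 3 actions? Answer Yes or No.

Yes

1. move(f,f)  →  {above(a), above(b), above(c), above(e), above(f), clear(f), inpos(f), marked(f), near(e)}
2. move(e,f)  →  {above(a), above(b), above(c), above(e), above(f), clear(f), inpos(f), marked(e), marked(f), near(e)}
3. free(f)  →  {above(a), above(b), above(c), above(e), clear(f), inpos(f), marked(e), marked(f), near(e), near(f)}
optimal plan length = 3; 3 ≤ 3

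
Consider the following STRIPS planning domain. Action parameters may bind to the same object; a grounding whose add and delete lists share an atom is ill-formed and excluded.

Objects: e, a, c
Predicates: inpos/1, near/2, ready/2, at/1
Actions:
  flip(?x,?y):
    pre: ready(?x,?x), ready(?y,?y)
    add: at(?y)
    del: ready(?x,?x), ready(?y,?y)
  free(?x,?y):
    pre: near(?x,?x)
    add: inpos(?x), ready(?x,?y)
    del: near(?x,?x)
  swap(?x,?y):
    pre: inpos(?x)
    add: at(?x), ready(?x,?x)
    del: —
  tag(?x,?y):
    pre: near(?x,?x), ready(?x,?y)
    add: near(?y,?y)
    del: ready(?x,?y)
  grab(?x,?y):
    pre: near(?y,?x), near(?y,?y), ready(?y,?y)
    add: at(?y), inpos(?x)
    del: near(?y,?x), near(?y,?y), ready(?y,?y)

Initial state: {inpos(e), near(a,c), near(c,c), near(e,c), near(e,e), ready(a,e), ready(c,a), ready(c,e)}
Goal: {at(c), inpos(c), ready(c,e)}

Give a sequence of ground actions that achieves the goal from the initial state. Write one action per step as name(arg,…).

1. free(c,e)  →  {inpos(c), inpos(e), near(a,c), near(e,c), near(e,e), ready(a,e), ready(c,a), ready(c,e)}
2. swap(c,e)  →  {at(c), inpos(c), inpos(e), near(a,c), near(e,c), near(e,e), ready(a,e), ready(c,a), ready(c,c), ready(c,e)}

free(c,e); swap(c,e)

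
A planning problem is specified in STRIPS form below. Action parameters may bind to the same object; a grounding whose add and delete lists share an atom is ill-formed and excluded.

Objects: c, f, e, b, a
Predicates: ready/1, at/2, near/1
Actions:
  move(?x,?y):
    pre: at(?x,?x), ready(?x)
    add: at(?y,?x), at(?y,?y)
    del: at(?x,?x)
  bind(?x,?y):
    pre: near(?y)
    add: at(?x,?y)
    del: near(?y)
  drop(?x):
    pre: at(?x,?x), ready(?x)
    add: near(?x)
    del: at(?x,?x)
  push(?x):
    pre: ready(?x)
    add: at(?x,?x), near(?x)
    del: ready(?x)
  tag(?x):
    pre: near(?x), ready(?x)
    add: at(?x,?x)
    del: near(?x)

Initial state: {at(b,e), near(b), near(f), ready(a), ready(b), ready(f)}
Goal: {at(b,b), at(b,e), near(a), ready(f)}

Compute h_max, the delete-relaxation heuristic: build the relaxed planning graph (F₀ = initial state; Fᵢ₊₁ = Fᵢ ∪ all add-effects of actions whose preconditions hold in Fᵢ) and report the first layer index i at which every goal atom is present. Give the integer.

1

F0 = init (6 atoms)
F1 = F0 ∪ {at(a,a), at(a,b), at(a,f), at(b,b), at(b,f), at(c,b), at(c,f), at(e,b), at(e,f), at(f,b), at(f,f), near(a)}  (18 atoms)
goal ⊆ F1  ⇒  h_max = 1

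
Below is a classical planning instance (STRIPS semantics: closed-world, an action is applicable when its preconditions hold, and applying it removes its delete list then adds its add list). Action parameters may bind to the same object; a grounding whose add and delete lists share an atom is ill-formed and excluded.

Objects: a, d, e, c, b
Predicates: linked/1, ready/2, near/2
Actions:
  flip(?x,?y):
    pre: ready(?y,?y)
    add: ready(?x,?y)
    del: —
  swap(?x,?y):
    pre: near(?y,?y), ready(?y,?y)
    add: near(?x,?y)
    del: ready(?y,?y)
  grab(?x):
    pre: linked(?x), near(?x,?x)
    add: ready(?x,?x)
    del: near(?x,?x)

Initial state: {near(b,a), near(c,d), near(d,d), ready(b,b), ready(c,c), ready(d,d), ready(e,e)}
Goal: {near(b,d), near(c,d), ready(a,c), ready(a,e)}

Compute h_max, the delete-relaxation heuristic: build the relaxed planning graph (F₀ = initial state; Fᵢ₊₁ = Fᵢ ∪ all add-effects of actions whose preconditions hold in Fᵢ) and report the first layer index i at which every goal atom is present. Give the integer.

1

F0 = init (7 atoms)
F1 = F0 ∪ {near(a,d), near(b,d), near(e,d), ready(a,b), ready(a,c), ready(a,d), ready(a,e), ready(b,c), ready(b,d), ready(b,e), ready(c,b), ready(c,d), ready(c,e), ready(d,b), ready(d,c), ready(d,e), ready(e,b), ready(e,c), ready(e,d)}  (26 atoms)
goal ⊆ F1  ⇒  h_max = 1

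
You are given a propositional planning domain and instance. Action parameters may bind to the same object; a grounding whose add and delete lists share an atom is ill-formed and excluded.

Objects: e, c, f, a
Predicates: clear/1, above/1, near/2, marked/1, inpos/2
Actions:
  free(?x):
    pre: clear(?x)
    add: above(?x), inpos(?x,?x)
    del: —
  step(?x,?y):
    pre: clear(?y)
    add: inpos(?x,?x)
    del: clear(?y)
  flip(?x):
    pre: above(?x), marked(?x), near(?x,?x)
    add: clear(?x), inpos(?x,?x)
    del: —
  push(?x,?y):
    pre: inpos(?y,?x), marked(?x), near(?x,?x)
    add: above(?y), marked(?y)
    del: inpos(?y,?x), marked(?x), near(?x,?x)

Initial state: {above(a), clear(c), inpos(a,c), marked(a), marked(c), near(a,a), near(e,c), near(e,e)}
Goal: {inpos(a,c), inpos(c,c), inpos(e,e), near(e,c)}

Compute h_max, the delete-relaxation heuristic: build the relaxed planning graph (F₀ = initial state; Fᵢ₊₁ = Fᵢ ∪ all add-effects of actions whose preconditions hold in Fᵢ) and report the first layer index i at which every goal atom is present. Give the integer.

F0 = init (8 atoms)
F1 = F0 ∪ {above(c), clear(a), inpos(a,a), inpos(c,c), inpos(e,e), inpos(f,f)}  (14 atoms)
goal ⊆ F1  ⇒  h_max = 1

1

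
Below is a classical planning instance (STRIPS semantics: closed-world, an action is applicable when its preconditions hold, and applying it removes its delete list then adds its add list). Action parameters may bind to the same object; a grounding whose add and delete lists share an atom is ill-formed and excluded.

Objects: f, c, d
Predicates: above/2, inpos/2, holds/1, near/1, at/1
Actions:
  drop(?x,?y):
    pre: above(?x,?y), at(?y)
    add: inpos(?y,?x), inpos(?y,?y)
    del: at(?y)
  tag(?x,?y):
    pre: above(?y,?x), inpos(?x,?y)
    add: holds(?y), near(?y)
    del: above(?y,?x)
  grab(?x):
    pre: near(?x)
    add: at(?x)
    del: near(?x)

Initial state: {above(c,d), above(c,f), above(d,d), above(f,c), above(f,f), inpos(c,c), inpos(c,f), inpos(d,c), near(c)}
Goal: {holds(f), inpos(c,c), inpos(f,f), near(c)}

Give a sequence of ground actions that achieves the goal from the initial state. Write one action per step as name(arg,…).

tag(c,f); grab(f); drop(f,f)

1. tag(c,f)  →  {above(c,d), above(c,f), above(d,d), above(f,f), holds(f), inpos(c,c), inpos(c,f), inpos(d,c), near(c), near(f)}
2. grab(f)  →  {above(c,d), above(c,f), above(d,d), above(f,f), at(f), holds(f), inpos(c,c), inpos(c,f), inpos(d,c), near(c)}
3. drop(f,f)  →  {above(c,d), above(c,f), above(d,d), above(f,f), holds(f), inpos(c,c), inpos(c,f), inpos(d,c), inpos(f,f), near(c)}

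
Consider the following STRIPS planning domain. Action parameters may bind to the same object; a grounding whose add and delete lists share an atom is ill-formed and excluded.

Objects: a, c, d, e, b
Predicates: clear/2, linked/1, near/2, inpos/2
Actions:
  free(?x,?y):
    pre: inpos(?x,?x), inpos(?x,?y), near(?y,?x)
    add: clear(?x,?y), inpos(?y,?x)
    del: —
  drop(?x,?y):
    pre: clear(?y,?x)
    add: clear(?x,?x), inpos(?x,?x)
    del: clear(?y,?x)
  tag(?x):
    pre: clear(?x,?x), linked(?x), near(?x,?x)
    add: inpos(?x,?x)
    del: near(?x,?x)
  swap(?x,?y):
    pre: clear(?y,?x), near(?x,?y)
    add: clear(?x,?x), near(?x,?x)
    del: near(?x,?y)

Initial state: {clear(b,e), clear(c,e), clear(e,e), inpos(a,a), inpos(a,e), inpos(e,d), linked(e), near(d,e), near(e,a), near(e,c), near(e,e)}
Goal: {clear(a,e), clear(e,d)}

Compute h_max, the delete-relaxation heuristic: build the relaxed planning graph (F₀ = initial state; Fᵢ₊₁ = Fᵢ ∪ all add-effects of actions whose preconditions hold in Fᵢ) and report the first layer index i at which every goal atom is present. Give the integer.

2

F0 = init (11 atoms)
F1 = F0 ∪ {clear(a,e), inpos(e,a), inpos(e,e)}  (14 atoms)
F2 = F1 ∪ {clear(e,d), inpos(d,e)}  (16 atoms)
goal ⊆ F2  ⇒  h_max = 2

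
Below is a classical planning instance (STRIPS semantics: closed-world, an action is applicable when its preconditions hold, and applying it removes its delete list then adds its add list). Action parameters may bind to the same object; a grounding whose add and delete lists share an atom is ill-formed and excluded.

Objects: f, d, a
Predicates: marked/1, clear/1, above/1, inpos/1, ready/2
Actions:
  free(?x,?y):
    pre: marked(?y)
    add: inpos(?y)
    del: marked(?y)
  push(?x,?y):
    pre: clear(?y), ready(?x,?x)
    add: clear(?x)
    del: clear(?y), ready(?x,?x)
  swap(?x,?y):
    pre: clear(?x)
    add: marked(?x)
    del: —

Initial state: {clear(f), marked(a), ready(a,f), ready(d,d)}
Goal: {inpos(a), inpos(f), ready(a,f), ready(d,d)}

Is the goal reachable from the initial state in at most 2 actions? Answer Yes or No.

1. free(f,a)  →  {clear(f), inpos(a), ready(a,f), ready(d,d)}
2. swap(f,f)  →  {clear(f), inpos(a), marked(f), ready(a,f), ready(d,d)}
3. free(f,f)  →  {clear(f), inpos(a), inpos(f), ready(a,f), ready(d,d)}
optimal plan length = 3; 3 > 2

No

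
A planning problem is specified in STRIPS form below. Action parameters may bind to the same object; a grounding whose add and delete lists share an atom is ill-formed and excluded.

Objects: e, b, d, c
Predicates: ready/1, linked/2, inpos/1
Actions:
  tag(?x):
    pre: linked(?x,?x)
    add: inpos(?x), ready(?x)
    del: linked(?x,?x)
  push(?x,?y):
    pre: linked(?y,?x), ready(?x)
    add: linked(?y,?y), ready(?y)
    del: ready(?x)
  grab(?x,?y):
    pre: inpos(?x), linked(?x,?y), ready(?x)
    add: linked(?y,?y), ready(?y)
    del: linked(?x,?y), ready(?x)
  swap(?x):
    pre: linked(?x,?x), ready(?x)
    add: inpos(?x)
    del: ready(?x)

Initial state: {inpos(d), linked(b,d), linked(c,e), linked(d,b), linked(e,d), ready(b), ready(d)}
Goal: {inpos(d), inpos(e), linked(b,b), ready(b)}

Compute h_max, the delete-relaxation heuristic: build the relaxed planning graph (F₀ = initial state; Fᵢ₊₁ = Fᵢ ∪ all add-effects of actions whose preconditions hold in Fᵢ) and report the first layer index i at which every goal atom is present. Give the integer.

2

F0 = init (7 atoms)
F1 = F0 ∪ {linked(b,b), linked(d,d), linked(e,e), ready(e)}  (11 atoms)
F2 = F1 ∪ {inpos(b), inpos(e), linked(c,c), ready(c)}  (15 atoms)
goal ⊆ F2  ⇒  h_max = 2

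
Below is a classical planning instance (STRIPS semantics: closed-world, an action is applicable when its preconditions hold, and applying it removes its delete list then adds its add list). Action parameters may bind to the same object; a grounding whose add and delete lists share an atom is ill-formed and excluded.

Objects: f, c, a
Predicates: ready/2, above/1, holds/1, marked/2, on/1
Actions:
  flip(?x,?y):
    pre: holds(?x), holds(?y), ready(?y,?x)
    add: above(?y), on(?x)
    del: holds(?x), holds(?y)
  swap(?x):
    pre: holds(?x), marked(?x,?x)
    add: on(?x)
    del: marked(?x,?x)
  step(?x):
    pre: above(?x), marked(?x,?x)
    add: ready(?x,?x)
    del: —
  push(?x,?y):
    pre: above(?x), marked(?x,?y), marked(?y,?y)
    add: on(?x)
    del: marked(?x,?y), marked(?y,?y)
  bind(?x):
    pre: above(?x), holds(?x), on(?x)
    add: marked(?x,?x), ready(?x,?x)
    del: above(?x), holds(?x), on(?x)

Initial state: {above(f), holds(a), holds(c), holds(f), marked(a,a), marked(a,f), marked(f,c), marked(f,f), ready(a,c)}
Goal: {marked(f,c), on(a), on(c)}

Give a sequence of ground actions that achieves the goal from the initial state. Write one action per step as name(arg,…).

flip(c,a); push(a,f)

1. flip(c,a)  →  {above(a), above(f), holds(f), marked(a,a), marked(a,f), marked(f,c), marked(f,f), on(c), ready(a,c)}
2. push(a,f)  →  {above(a), above(f), holds(f), marked(a,a), marked(f,c), on(a), on(c), ready(a,c)}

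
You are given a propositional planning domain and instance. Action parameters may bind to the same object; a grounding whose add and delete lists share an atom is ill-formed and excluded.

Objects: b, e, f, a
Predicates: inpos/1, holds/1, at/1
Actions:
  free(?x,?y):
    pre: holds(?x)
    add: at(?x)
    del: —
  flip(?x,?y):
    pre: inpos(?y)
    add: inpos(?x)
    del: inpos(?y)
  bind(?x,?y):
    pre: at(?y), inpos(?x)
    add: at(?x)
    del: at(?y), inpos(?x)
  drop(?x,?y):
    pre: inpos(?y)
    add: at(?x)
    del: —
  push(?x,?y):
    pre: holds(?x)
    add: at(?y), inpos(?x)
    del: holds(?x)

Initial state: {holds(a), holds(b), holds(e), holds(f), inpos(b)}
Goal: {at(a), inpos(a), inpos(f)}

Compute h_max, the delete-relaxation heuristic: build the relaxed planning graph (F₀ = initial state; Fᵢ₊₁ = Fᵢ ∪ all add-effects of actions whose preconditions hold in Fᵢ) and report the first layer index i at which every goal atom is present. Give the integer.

1

F0 = init (5 atoms)
F1 = F0 ∪ {at(a), at(b), at(e), at(f), inpos(a), inpos(e), inpos(f)}  (12 atoms)
goal ⊆ F1  ⇒  h_max = 1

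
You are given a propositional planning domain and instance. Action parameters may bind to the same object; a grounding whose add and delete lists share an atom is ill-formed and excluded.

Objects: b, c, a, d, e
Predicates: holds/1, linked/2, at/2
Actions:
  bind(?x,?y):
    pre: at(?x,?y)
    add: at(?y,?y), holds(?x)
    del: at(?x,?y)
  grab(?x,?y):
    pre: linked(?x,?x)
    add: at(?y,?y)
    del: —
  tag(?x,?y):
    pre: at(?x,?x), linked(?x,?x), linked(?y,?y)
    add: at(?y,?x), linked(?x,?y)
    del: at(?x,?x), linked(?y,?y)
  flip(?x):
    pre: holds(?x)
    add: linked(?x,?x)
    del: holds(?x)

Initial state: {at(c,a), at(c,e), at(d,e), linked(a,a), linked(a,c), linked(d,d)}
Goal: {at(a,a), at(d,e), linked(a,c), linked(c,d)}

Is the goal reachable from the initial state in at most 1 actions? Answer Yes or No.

No

1. bind(c,a)  →  {at(a,a), at(c,e), at(d,e), holds(c), linked(a,a), linked(a,c), linked(d,d)}
2. grab(a,c)  →  {at(a,a), at(c,c), at(c,e), at(d,e), holds(c), linked(a,a), linked(a,c), linked(d,d)}
3. flip(c)  →  {at(a,a), at(c,c), at(c,e), at(d,e), linked(a,a), linked(a,c), linked(c,c), linked(d,d)}
4. tag(c,d)  →  {at(a,a), at(c,e), at(d,c), at(d,e), linked(a,a), linked(a,c), linked(c,c), linked(c,d)}
optimal plan length = 4; 4 > 1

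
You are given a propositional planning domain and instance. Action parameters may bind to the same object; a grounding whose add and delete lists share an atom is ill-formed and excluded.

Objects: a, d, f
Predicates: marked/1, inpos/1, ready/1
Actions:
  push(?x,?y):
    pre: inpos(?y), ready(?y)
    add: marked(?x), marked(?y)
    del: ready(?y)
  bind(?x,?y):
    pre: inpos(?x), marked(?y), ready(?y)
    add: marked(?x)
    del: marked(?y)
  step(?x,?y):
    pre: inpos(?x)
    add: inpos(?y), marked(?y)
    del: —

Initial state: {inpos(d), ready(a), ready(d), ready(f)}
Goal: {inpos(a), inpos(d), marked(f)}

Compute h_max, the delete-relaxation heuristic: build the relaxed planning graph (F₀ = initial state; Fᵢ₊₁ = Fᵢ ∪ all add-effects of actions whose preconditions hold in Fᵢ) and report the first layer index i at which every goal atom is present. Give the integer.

F0 = init (4 atoms)
F1 = F0 ∪ {inpos(a), inpos(f), marked(a), marked(d), marked(f)}  (9 atoms)
goal ⊆ F1  ⇒  h_max = 1

1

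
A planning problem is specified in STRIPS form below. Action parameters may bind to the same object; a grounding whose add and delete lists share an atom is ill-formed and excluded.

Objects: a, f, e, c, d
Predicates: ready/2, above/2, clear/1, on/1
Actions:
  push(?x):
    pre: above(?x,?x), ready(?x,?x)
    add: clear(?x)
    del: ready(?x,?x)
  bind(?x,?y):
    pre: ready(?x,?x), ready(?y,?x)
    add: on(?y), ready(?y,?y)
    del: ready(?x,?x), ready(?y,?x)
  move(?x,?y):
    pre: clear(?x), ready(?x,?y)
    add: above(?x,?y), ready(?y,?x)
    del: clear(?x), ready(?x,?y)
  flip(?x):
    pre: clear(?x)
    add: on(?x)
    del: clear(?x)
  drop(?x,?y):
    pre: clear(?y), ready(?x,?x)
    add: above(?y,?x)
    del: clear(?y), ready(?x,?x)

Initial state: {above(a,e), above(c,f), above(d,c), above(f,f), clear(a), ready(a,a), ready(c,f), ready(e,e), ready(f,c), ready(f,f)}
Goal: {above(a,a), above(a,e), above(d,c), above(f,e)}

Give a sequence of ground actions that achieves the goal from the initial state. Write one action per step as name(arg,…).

1. push(f)  →  {above(a,e), above(c,f), above(d,c), above(f,f), clear(a), clear(f), ready(a,a), ready(c,f), ready(e,e), ready(f,c)}
2. drop(a,a)  →  {above(a,a), above(a,e), above(c,f), above(d,c), above(f,f), clear(f), ready(c,f), ready(e,e), ready(f,c)}
3. drop(e,f)  →  {above(a,a), above(a,e), above(c,f), above(d,c), above(f,e), above(f,f), ready(c,f), ready(f,c)}

push(f); drop(a,a); drop(e,f)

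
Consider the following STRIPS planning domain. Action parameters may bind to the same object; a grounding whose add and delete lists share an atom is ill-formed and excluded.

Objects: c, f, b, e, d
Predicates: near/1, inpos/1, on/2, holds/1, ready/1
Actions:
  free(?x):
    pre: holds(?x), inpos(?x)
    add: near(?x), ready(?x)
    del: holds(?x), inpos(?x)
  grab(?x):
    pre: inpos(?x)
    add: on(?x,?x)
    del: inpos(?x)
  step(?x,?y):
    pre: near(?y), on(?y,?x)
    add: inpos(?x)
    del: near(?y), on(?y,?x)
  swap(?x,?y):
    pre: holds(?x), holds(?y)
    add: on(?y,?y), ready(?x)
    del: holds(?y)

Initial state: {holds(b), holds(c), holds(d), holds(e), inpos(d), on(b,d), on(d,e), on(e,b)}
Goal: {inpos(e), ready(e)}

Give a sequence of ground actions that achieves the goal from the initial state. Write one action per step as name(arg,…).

free(d); step(e,d); swap(e,c)

1. free(d)  →  {holds(b), holds(c), holds(e), near(d), on(b,d), on(d,e), on(e,b), ready(d)}
2. step(e,d)  →  {holds(b), holds(c), holds(e), inpos(e), on(b,d), on(e,b), ready(d)}
3. swap(e,c)  →  {holds(b), holds(e), inpos(e), on(b,d), on(c,c), on(e,b), ready(d), ready(e)}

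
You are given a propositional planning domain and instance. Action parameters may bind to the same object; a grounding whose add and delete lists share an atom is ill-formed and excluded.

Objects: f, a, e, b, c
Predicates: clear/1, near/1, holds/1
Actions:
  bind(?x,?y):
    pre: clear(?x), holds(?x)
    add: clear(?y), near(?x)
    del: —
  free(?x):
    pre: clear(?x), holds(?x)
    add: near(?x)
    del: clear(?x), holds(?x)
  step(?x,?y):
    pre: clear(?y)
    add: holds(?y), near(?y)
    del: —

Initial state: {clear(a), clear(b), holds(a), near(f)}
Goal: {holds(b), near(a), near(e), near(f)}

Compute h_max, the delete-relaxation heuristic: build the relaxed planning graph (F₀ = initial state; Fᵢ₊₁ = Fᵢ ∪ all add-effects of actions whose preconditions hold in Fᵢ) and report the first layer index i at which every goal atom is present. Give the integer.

2

F0 = init (4 atoms)
F1 = F0 ∪ {clear(c), clear(e), clear(f), holds(b), near(a), near(b)}  (10 atoms)
F2 = F1 ∪ {holds(c), holds(e), holds(f), near(c), near(e)}  (15 atoms)
goal ⊆ F2  ⇒  h_max = 2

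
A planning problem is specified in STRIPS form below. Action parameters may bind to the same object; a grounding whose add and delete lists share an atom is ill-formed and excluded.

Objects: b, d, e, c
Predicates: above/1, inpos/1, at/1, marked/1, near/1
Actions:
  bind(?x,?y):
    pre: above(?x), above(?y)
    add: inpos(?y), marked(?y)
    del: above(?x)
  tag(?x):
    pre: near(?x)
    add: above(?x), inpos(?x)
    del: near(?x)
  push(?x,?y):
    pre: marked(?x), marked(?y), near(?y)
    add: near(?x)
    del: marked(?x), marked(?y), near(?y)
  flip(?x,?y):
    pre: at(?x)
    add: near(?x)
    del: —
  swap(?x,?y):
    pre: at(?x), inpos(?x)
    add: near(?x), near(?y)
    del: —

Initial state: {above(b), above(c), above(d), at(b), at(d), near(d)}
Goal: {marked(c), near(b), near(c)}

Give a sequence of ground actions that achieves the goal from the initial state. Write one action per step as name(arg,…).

1. bind(b,b)  →  {above(c), above(d), at(b), at(d), inpos(b), marked(b), near(d)}
2. bind(d,c)  →  {above(c), at(b), at(d), inpos(b), inpos(c), marked(b), marked(c), near(d)}
3. swap(b,c)  →  {above(c), at(b), at(d), inpos(b), inpos(c), marked(b), marked(c), near(b), near(c), near(d)}

bind(b,b); bind(d,c); swap(b,c)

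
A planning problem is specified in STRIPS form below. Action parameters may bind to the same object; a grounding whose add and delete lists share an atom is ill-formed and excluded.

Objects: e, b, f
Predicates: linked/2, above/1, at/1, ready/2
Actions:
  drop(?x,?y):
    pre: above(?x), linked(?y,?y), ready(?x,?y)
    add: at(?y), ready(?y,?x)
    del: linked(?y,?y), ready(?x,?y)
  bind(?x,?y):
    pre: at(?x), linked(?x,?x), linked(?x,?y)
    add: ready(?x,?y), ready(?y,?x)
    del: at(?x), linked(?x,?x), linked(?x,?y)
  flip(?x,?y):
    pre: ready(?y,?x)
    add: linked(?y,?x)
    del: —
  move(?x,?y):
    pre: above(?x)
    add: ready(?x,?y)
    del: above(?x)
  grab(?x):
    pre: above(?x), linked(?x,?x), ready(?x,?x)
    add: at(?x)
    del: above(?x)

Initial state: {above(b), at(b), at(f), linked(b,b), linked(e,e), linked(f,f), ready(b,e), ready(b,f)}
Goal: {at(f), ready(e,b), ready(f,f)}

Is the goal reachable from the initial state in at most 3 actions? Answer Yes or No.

1. drop(b,e)  →  {above(b), at(b), at(e), at(f), linked(b,b), linked(f,f), ready(b,f), ready(e,b)}
2. bind(f,f)  →  {above(b), at(b), at(e), linked(b,b), ready(b,f), ready(e,b), ready(f,f)}
3. flip(f,f)  →  {above(b), at(b), at(e), linked(b,b), linked(f,f), ready(b,f), ready(e,b), ready(f,f)}
4. drop(b,f)  →  {above(b), at(b), at(e), at(f), linked(b,b), ready(e,b), ready(f,b), ready(f,f)}
optimal plan length = 4; 4 > 3

No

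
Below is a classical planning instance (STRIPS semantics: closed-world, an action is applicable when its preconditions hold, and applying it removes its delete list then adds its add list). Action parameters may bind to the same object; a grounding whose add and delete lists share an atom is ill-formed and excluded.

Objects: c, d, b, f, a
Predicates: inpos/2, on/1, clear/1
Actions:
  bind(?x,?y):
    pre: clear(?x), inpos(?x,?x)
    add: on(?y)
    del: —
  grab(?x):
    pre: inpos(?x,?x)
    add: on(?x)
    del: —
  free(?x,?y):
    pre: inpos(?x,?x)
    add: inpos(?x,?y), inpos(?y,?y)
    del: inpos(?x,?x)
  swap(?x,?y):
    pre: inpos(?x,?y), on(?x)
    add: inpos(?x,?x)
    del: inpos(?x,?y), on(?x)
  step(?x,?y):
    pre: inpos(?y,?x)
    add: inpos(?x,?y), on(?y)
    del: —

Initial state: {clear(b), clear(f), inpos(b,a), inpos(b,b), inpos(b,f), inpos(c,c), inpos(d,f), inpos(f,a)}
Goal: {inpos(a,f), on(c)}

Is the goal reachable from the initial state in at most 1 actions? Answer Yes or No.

1. bind(b,c)  →  {clear(b), clear(f), inpos(b,a), inpos(b,b), inpos(b,f), inpos(c,c), inpos(d,f), inpos(f,a), on(c)}
2. step(a,f)  →  {clear(b), clear(f), inpos(a,f), inpos(b,a), inpos(b,b), inpos(b,f), inpos(c,c), inpos(d,f), inpos(f,a), on(c), on(f)}
optimal plan length = 2; 2 > 1

No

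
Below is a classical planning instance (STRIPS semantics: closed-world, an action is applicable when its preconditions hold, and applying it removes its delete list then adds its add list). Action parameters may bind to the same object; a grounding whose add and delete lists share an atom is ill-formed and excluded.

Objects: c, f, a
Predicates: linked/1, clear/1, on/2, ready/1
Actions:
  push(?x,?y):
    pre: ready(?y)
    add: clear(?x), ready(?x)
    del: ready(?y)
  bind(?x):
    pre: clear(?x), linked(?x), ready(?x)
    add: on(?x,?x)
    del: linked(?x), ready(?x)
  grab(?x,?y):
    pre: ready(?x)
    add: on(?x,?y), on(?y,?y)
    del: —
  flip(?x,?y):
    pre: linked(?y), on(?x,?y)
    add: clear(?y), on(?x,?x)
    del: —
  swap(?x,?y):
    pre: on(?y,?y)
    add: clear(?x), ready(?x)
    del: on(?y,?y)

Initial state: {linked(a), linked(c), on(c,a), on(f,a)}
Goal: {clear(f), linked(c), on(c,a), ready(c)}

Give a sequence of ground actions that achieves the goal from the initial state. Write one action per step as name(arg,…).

1. flip(c,a)  →  {clear(a), linked(a), linked(c), on(c,a), on(c,c), on(f,a)}
2. swap(f,c)  →  {clear(a), clear(f), linked(a), linked(c), on(c,a), on(f,a), ready(f)}
3. push(c,f)  →  {clear(a), clear(c), clear(f), linked(a), linked(c), on(c,a), on(f,a), ready(c)}

flip(c,a); swap(f,c); push(c,f)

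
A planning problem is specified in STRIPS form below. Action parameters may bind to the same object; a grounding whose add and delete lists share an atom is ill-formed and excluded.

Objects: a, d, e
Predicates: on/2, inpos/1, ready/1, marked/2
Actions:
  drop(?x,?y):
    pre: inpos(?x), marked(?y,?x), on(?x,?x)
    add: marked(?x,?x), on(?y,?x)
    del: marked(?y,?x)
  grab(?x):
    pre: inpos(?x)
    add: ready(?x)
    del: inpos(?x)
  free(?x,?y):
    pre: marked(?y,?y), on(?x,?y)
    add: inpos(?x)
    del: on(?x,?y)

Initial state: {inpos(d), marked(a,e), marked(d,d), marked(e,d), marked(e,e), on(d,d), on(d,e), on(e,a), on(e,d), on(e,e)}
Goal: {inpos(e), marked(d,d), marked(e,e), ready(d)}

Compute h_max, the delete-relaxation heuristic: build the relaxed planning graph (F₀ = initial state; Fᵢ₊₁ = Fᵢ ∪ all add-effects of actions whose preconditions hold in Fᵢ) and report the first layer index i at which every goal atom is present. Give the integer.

F0 = init (10 atoms)
F1 = F0 ∪ {inpos(e), ready(d)}  (12 atoms)
goal ⊆ F1  ⇒  h_max = 1

1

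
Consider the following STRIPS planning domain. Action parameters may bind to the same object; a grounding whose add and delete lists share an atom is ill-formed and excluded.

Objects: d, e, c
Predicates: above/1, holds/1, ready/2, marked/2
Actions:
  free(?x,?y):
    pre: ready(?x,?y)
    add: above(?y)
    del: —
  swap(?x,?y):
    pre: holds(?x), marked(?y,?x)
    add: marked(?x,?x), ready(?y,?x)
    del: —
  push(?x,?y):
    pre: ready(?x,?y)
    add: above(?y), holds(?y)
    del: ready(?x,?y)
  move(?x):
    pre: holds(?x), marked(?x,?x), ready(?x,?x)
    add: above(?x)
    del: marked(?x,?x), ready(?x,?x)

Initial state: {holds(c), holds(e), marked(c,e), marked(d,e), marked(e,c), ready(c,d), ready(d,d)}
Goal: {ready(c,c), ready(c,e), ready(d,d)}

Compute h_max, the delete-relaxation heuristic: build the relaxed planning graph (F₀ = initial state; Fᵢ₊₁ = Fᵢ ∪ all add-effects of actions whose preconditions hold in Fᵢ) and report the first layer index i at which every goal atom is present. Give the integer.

2

F0 = init (7 atoms)
F1 = F0 ∪ {above(d), holds(d), marked(c,c), marked(e,e), ready(c,e), ready(d,e), ready(e,c)}  (14 atoms)
F2 = F1 ∪ {above(c), above(e), ready(c,c), ready(e,e)}  (18 atoms)
goal ⊆ F2  ⇒  h_max = 2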